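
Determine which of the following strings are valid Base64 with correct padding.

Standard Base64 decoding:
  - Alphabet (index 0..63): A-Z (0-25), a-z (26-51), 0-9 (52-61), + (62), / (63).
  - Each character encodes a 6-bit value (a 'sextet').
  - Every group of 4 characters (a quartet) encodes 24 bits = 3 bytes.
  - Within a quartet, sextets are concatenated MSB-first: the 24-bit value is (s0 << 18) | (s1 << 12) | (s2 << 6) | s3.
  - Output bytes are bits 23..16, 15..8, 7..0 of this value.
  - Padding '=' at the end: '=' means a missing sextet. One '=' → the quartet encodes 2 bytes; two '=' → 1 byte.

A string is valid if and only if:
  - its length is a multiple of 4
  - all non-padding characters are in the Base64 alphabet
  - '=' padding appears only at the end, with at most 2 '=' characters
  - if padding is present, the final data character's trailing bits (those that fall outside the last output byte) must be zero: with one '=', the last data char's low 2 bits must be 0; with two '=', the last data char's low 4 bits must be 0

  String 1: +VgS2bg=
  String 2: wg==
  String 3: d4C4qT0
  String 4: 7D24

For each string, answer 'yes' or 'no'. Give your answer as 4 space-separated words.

String 1: '+VgS2bg=' → valid
String 2: 'wg==' → valid
String 3: 'd4C4qT0' → invalid (len=7 not mult of 4)
String 4: '7D24' → valid

Answer: yes yes no yes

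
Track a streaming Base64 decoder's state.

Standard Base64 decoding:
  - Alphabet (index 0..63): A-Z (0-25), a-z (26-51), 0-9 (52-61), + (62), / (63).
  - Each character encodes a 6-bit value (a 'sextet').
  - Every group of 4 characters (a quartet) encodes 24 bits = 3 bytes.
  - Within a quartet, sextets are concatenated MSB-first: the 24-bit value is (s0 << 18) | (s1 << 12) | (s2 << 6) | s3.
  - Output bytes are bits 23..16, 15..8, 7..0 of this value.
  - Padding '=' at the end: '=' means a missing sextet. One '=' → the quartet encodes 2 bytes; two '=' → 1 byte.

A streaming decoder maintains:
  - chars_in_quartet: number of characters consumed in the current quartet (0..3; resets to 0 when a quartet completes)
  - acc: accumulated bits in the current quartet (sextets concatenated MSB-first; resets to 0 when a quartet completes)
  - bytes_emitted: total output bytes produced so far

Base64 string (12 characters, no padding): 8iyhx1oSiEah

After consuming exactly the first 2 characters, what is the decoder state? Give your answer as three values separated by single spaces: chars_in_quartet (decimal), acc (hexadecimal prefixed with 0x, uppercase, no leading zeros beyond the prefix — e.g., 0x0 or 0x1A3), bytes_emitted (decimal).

After char 0 ('8'=60): chars_in_quartet=1 acc=0x3C bytes_emitted=0
After char 1 ('i'=34): chars_in_quartet=2 acc=0xF22 bytes_emitted=0

Answer: 2 0xF22 0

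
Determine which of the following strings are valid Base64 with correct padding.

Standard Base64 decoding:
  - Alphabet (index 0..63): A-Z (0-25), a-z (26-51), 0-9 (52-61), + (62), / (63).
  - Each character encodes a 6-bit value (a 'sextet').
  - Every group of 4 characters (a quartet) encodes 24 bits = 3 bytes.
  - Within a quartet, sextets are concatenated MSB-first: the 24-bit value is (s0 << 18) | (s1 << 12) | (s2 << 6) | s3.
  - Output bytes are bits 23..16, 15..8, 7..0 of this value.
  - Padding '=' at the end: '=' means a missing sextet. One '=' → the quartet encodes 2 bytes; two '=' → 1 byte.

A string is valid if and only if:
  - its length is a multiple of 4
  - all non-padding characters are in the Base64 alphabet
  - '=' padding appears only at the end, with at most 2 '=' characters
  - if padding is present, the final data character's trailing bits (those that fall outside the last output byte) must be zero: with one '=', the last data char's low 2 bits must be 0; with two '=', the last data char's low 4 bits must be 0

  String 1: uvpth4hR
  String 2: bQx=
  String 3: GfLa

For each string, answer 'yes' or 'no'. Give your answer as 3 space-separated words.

String 1: 'uvpth4hR' → valid
String 2: 'bQx=' → invalid (bad trailing bits)
String 3: 'GfLa' → valid

Answer: yes no yes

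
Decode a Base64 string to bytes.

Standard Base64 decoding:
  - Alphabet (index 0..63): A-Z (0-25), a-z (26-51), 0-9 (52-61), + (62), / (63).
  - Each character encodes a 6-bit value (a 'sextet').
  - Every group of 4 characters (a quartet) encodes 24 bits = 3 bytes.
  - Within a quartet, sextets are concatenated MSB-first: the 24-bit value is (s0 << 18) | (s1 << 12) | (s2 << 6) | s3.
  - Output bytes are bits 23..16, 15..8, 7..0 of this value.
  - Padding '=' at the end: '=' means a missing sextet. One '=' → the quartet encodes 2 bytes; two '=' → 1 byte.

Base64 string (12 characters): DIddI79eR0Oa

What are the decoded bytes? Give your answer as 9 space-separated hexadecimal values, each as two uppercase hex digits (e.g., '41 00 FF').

After char 0 ('D'=3): chars_in_quartet=1 acc=0x3 bytes_emitted=0
After char 1 ('I'=8): chars_in_quartet=2 acc=0xC8 bytes_emitted=0
After char 2 ('d'=29): chars_in_quartet=3 acc=0x321D bytes_emitted=0
After char 3 ('d'=29): chars_in_quartet=4 acc=0xC875D -> emit 0C 87 5D, reset; bytes_emitted=3
After char 4 ('I'=8): chars_in_quartet=1 acc=0x8 bytes_emitted=3
After char 5 ('7'=59): chars_in_quartet=2 acc=0x23B bytes_emitted=3
After char 6 ('9'=61): chars_in_quartet=3 acc=0x8EFD bytes_emitted=3
After char 7 ('e'=30): chars_in_quartet=4 acc=0x23BF5E -> emit 23 BF 5E, reset; bytes_emitted=6
After char 8 ('R'=17): chars_in_quartet=1 acc=0x11 bytes_emitted=6
After char 9 ('0'=52): chars_in_quartet=2 acc=0x474 bytes_emitted=6
After char 10 ('O'=14): chars_in_quartet=3 acc=0x11D0E bytes_emitted=6
After char 11 ('a'=26): chars_in_quartet=4 acc=0x47439A -> emit 47 43 9A, reset; bytes_emitted=9

Answer: 0C 87 5D 23 BF 5E 47 43 9A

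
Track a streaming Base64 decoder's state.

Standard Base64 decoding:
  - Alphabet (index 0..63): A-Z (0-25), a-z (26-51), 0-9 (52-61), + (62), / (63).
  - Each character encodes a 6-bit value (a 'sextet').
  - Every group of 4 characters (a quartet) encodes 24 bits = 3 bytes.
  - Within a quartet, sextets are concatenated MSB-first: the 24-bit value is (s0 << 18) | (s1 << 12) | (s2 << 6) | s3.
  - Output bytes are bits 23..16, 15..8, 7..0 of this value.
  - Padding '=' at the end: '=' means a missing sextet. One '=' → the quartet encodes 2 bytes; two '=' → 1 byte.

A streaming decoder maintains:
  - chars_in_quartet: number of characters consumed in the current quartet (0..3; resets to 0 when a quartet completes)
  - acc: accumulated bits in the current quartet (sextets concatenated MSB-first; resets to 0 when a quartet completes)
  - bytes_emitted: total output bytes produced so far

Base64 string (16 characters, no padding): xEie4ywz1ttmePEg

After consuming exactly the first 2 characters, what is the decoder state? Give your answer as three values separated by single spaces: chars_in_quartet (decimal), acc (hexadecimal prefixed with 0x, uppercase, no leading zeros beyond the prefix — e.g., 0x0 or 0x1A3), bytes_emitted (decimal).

After char 0 ('x'=49): chars_in_quartet=1 acc=0x31 bytes_emitted=0
After char 1 ('E'=4): chars_in_quartet=2 acc=0xC44 bytes_emitted=0

Answer: 2 0xC44 0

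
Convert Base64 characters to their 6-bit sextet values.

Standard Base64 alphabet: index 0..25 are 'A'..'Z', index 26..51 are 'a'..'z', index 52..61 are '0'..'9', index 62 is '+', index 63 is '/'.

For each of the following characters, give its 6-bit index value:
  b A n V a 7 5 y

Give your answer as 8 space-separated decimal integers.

'b': a..z range, 26 + ord('b') − ord('a') = 27
'A': A..Z range, ord('A') − ord('A') = 0
'n': a..z range, 26 + ord('n') − ord('a') = 39
'V': A..Z range, ord('V') − ord('A') = 21
'a': a..z range, 26 + ord('a') − ord('a') = 26
'7': 0..9 range, 52 + ord('7') − ord('0') = 59
'5': 0..9 range, 52 + ord('5') − ord('0') = 57
'y': a..z range, 26 + ord('y') − ord('a') = 50

Answer: 27 0 39 21 26 59 57 50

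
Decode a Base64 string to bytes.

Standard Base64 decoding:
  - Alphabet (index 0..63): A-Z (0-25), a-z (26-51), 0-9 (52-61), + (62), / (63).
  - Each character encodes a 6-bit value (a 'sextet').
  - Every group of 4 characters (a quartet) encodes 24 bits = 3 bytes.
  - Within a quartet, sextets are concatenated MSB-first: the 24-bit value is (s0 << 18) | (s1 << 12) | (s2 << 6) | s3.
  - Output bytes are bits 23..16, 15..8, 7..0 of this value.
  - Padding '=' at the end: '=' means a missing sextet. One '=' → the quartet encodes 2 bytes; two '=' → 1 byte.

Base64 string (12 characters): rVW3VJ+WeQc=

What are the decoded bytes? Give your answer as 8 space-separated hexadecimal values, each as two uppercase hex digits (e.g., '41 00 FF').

Answer: AD 55 B7 54 9F 96 79 07

Derivation:
After char 0 ('r'=43): chars_in_quartet=1 acc=0x2B bytes_emitted=0
After char 1 ('V'=21): chars_in_quartet=2 acc=0xAD5 bytes_emitted=0
After char 2 ('W'=22): chars_in_quartet=3 acc=0x2B556 bytes_emitted=0
After char 3 ('3'=55): chars_in_quartet=4 acc=0xAD55B7 -> emit AD 55 B7, reset; bytes_emitted=3
After char 4 ('V'=21): chars_in_quartet=1 acc=0x15 bytes_emitted=3
After char 5 ('J'=9): chars_in_quartet=2 acc=0x549 bytes_emitted=3
After char 6 ('+'=62): chars_in_quartet=3 acc=0x1527E bytes_emitted=3
After char 7 ('W'=22): chars_in_quartet=4 acc=0x549F96 -> emit 54 9F 96, reset; bytes_emitted=6
After char 8 ('e'=30): chars_in_quartet=1 acc=0x1E bytes_emitted=6
After char 9 ('Q'=16): chars_in_quartet=2 acc=0x790 bytes_emitted=6
After char 10 ('c'=28): chars_in_quartet=3 acc=0x1E41C bytes_emitted=6
Padding '=': partial quartet acc=0x1E41C -> emit 79 07; bytes_emitted=8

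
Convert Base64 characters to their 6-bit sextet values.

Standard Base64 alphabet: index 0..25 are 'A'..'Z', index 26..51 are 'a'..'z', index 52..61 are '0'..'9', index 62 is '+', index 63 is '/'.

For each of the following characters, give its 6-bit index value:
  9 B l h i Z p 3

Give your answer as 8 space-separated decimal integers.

'9': 0..9 range, 52 + ord('9') − ord('0') = 61
'B': A..Z range, ord('B') − ord('A') = 1
'l': a..z range, 26 + ord('l') − ord('a') = 37
'h': a..z range, 26 + ord('h') − ord('a') = 33
'i': a..z range, 26 + ord('i') − ord('a') = 34
'Z': A..Z range, ord('Z') − ord('A') = 25
'p': a..z range, 26 + ord('p') − ord('a') = 41
'3': 0..9 range, 52 + ord('3') − ord('0') = 55

Answer: 61 1 37 33 34 25 41 55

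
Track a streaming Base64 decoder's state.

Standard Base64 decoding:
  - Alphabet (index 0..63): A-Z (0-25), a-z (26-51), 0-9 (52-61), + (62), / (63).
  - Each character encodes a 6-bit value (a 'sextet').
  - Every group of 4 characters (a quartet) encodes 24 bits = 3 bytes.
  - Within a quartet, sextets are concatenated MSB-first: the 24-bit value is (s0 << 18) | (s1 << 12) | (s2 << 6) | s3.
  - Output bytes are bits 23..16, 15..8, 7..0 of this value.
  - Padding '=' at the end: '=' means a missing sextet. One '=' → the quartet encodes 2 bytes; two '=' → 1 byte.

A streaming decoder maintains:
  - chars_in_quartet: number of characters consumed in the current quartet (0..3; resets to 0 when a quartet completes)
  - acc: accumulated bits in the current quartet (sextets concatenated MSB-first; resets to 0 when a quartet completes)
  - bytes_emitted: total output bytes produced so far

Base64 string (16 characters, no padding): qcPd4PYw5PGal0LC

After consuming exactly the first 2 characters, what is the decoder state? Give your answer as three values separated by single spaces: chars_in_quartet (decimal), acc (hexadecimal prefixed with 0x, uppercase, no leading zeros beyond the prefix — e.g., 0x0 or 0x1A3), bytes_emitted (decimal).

After char 0 ('q'=42): chars_in_quartet=1 acc=0x2A bytes_emitted=0
After char 1 ('c'=28): chars_in_quartet=2 acc=0xA9C bytes_emitted=0

Answer: 2 0xA9C 0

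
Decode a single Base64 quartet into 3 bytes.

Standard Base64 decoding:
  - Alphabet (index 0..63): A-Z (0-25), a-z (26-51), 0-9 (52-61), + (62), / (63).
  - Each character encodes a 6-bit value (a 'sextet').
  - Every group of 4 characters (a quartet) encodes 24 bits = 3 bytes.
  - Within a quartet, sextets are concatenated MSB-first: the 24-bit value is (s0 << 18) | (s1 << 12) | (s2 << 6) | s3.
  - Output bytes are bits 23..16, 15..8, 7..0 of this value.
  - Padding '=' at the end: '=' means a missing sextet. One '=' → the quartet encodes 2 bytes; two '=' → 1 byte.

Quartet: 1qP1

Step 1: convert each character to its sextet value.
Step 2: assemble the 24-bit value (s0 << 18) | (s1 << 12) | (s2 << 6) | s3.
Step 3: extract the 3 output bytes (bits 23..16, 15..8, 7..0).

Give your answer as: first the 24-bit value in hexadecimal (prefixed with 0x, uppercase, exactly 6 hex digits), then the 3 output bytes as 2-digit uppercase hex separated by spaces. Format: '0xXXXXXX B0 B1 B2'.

Sextets: 1=53, q=42, P=15, 1=53
24-bit: (53<<18) | (42<<12) | (15<<6) | 53
      = 0xD40000 | 0x02A000 | 0x0003C0 | 0x000035
      = 0xD6A3F5
Bytes: (v>>16)&0xFF=D6, (v>>8)&0xFF=A3, v&0xFF=F5

Answer: 0xD6A3F5 D6 A3 F5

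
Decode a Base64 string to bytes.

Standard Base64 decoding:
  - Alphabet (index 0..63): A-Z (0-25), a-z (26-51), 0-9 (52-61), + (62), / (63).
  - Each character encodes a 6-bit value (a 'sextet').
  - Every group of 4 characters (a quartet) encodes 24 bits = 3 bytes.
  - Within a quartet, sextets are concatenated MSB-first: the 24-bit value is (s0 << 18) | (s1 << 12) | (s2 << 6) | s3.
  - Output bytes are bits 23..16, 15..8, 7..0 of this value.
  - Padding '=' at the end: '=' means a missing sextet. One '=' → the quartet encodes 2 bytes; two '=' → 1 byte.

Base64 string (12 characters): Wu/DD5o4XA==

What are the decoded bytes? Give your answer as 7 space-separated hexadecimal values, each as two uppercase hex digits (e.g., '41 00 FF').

After char 0 ('W'=22): chars_in_quartet=1 acc=0x16 bytes_emitted=0
After char 1 ('u'=46): chars_in_quartet=2 acc=0x5AE bytes_emitted=0
After char 2 ('/'=63): chars_in_quartet=3 acc=0x16BBF bytes_emitted=0
After char 3 ('D'=3): chars_in_quartet=4 acc=0x5AEFC3 -> emit 5A EF C3, reset; bytes_emitted=3
After char 4 ('D'=3): chars_in_quartet=1 acc=0x3 bytes_emitted=3
After char 5 ('5'=57): chars_in_quartet=2 acc=0xF9 bytes_emitted=3
After char 6 ('o'=40): chars_in_quartet=3 acc=0x3E68 bytes_emitted=3
After char 7 ('4'=56): chars_in_quartet=4 acc=0xF9A38 -> emit 0F 9A 38, reset; bytes_emitted=6
After char 8 ('X'=23): chars_in_quartet=1 acc=0x17 bytes_emitted=6
After char 9 ('A'=0): chars_in_quartet=2 acc=0x5C0 bytes_emitted=6
Padding '==': partial quartet acc=0x5C0 -> emit 5C; bytes_emitted=7

Answer: 5A EF C3 0F 9A 38 5C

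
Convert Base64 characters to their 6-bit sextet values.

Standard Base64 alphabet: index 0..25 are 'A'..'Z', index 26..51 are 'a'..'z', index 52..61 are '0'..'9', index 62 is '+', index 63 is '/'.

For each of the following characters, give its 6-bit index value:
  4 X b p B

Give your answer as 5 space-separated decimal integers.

'4': 0..9 range, 52 + ord('4') − ord('0') = 56
'X': A..Z range, ord('X') − ord('A') = 23
'b': a..z range, 26 + ord('b') − ord('a') = 27
'p': a..z range, 26 + ord('p') − ord('a') = 41
'B': A..Z range, ord('B') − ord('A') = 1

Answer: 56 23 27 41 1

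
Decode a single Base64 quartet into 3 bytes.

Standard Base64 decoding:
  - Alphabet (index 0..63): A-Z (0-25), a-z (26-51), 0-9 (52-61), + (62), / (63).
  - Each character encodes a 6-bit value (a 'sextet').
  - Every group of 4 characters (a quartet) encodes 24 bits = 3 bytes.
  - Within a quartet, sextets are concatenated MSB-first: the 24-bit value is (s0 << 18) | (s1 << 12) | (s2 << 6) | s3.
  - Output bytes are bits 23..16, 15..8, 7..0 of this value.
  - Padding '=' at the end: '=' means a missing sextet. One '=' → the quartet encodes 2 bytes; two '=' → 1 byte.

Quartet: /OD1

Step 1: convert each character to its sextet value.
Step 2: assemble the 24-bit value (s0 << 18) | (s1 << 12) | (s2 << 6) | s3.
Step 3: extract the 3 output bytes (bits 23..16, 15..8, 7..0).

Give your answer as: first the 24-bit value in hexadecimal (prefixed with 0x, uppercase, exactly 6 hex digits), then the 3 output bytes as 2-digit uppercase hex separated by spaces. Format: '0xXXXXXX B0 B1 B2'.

Answer: 0xFCE0F5 FC E0 F5

Derivation:
Sextets: /=63, O=14, D=3, 1=53
24-bit: (63<<18) | (14<<12) | (3<<6) | 53
      = 0xFC0000 | 0x00E000 | 0x0000C0 | 0x000035
      = 0xFCE0F5
Bytes: (v>>16)&0xFF=FC, (v>>8)&0xFF=E0, v&0xFF=F5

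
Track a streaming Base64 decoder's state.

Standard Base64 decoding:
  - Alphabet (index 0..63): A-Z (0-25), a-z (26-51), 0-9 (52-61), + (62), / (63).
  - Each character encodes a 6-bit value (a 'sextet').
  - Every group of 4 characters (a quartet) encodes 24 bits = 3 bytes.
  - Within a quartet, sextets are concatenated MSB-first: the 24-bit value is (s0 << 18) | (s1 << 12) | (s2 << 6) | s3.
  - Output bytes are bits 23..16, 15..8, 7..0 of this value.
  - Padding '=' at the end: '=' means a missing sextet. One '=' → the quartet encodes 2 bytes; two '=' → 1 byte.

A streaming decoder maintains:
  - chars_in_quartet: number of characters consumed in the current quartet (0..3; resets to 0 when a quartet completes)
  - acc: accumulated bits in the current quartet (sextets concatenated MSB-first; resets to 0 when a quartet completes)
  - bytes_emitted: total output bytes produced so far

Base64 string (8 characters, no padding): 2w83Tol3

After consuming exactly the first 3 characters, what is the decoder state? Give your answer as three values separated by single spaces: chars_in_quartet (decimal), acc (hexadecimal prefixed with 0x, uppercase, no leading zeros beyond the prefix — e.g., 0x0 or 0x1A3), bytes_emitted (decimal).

Answer: 3 0x36C3C 0

Derivation:
After char 0 ('2'=54): chars_in_quartet=1 acc=0x36 bytes_emitted=0
After char 1 ('w'=48): chars_in_quartet=2 acc=0xDB0 bytes_emitted=0
After char 2 ('8'=60): chars_in_quartet=3 acc=0x36C3C bytes_emitted=0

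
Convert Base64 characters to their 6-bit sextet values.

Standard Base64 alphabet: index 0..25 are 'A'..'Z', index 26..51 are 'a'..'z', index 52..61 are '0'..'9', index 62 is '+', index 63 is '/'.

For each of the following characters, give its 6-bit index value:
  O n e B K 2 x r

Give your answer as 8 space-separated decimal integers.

'O': A..Z range, ord('O') − ord('A') = 14
'n': a..z range, 26 + ord('n') − ord('a') = 39
'e': a..z range, 26 + ord('e') − ord('a') = 30
'B': A..Z range, ord('B') − ord('A') = 1
'K': A..Z range, ord('K') − ord('A') = 10
'2': 0..9 range, 52 + ord('2') − ord('0') = 54
'x': a..z range, 26 + ord('x') − ord('a') = 49
'r': a..z range, 26 + ord('r') − ord('a') = 43

Answer: 14 39 30 1 10 54 49 43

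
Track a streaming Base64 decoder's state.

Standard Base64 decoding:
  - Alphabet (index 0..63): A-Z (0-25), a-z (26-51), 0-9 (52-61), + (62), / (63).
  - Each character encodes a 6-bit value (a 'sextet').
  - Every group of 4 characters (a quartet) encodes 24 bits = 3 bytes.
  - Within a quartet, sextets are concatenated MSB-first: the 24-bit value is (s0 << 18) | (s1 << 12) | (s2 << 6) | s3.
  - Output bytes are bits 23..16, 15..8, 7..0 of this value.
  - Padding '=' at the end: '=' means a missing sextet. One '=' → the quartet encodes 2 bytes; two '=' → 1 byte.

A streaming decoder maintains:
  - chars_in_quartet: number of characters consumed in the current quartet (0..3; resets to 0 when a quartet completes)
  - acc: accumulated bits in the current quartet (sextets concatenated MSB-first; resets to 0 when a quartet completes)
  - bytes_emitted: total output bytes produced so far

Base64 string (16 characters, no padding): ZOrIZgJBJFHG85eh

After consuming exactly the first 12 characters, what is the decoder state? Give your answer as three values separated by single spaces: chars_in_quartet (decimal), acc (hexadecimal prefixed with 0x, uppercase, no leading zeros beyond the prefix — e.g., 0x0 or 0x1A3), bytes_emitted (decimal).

Answer: 0 0x0 9

Derivation:
After char 0 ('Z'=25): chars_in_quartet=1 acc=0x19 bytes_emitted=0
After char 1 ('O'=14): chars_in_quartet=2 acc=0x64E bytes_emitted=0
After char 2 ('r'=43): chars_in_quartet=3 acc=0x193AB bytes_emitted=0
After char 3 ('I'=8): chars_in_quartet=4 acc=0x64EAC8 -> emit 64 EA C8, reset; bytes_emitted=3
After char 4 ('Z'=25): chars_in_quartet=1 acc=0x19 bytes_emitted=3
After char 5 ('g'=32): chars_in_quartet=2 acc=0x660 bytes_emitted=3
After char 6 ('J'=9): chars_in_quartet=3 acc=0x19809 bytes_emitted=3
After char 7 ('B'=1): chars_in_quartet=4 acc=0x660241 -> emit 66 02 41, reset; bytes_emitted=6
After char 8 ('J'=9): chars_in_quartet=1 acc=0x9 bytes_emitted=6
After char 9 ('F'=5): chars_in_quartet=2 acc=0x245 bytes_emitted=6
After char 10 ('H'=7): chars_in_quartet=3 acc=0x9147 bytes_emitted=6
After char 11 ('G'=6): chars_in_quartet=4 acc=0x2451C6 -> emit 24 51 C6, reset; bytes_emitted=9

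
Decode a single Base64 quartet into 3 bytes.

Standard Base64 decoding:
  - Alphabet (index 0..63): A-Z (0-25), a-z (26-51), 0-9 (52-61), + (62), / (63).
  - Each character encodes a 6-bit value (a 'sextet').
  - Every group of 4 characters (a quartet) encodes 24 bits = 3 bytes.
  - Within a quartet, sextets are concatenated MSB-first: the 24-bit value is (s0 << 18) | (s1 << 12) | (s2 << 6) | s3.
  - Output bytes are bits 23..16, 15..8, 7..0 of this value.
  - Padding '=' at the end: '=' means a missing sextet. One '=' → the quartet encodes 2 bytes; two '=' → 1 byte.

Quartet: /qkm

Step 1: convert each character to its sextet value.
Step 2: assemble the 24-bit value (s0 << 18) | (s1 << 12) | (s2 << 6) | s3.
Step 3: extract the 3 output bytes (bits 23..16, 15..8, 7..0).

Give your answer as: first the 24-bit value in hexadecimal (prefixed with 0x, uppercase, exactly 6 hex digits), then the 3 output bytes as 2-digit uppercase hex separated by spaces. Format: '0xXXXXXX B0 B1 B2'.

Answer: 0xFEA926 FE A9 26

Derivation:
Sextets: /=63, q=42, k=36, m=38
24-bit: (63<<18) | (42<<12) | (36<<6) | 38
      = 0xFC0000 | 0x02A000 | 0x000900 | 0x000026
      = 0xFEA926
Bytes: (v>>16)&0xFF=FE, (v>>8)&0xFF=A9, v&0xFF=26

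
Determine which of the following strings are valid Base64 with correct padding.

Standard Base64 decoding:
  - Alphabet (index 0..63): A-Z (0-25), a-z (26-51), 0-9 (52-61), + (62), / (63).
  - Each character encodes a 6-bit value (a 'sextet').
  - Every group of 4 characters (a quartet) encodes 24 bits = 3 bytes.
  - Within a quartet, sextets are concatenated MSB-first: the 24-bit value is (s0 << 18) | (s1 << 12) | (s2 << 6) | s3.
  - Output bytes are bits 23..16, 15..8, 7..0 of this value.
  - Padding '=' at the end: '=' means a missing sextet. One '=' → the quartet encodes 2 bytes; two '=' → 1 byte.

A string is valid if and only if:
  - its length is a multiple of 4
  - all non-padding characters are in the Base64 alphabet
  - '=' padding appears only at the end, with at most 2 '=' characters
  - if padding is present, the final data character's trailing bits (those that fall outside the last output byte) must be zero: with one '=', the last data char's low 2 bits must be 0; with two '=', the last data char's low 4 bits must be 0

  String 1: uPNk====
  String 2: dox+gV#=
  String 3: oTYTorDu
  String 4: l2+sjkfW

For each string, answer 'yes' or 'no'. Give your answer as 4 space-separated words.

String 1: 'uPNk====' → invalid (4 pad chars (max 2))
String 2: 'dox+gV#=' → invalid (bad char(s): ['#'])
String 3: 'oTYTorDu' → valid
String 4: 'l2+sjkfW' → valid

Answer: no no yes yes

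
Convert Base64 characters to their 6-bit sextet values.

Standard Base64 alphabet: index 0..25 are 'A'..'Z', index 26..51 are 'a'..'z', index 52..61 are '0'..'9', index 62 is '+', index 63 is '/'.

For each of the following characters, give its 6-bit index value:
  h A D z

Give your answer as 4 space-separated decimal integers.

'h': a..z range, 26 + ord('h') − ord('a') = 33
'A': A..Z range, ord('A') − ord('A') = 0
'D': A..Z range, ord('D') − ord('A') = 3
'z': a..z range, 26 + ord('z') − ord('a') = 51

Answer: 33 0 3 51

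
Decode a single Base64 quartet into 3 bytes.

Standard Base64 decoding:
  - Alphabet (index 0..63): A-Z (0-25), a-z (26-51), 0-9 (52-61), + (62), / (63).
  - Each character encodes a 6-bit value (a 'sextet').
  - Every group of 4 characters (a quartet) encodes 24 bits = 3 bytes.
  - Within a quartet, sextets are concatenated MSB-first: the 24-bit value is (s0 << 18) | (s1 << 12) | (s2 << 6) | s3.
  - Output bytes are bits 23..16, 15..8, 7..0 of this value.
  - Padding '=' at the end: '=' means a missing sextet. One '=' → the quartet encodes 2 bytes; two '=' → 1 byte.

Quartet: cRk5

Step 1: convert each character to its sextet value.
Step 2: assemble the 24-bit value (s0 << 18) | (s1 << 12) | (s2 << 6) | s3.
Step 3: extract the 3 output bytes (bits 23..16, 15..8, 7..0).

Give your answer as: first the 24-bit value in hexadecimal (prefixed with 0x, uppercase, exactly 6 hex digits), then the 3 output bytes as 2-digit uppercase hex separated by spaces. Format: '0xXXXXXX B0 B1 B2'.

Answer: 0x711939 71 19 39

Derivation:
Sextets: c=28, R=17, k=36, 5=57
24-bit: (28<<18) | (17<<12) | (36<<6) | 57
      = 0x700000 | 0x011000 | 0x000900 | 0x000039
      = 0x711939
Bytes: (v>>16)&0xFF=71, (v>>8)&0xFF=19, v&0xFF=39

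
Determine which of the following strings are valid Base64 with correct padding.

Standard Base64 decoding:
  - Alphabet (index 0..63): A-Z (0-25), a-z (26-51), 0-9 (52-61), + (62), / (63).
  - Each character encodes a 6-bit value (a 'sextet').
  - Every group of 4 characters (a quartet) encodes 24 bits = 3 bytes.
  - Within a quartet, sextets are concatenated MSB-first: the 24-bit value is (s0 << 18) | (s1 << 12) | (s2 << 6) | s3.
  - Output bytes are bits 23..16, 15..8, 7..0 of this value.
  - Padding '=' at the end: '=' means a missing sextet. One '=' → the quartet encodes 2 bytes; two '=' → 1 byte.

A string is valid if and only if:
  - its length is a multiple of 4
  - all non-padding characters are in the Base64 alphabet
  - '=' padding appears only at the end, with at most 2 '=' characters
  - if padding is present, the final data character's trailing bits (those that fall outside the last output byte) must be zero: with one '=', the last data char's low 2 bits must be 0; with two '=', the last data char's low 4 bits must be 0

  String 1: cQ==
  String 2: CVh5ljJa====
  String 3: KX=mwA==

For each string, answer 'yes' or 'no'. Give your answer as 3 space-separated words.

Answer: yes no no

Derivation:
String 1: 'cQ==' → valid
String 2: 'CVh5ljJa====' → invalid (4 pad chars (max 2))
String 3: 'KX=mwA==' → invalid (bad char(s): ['=']; '=' in middle)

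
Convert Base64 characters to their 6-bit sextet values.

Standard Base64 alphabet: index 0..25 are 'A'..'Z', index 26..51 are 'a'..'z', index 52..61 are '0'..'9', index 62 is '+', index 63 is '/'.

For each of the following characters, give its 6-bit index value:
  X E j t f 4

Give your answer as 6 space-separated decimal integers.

Answer: 23 4 35 45 31 56

Derivation:
'X': A..Z range, ord('X') − ord('A') = 23
'E': A..Z range, ord('E') − ord('A') = 4
'j': a..z range, 26 + ord('j') − ord('a') = 35
't': a..z range, 26 + ord('t') − ord('a') = 45
'f': a..z range, 26 + ord('f') − ord('a') = 31
'4': 0..9 range, 52 + ord('4') − ord('0') = 56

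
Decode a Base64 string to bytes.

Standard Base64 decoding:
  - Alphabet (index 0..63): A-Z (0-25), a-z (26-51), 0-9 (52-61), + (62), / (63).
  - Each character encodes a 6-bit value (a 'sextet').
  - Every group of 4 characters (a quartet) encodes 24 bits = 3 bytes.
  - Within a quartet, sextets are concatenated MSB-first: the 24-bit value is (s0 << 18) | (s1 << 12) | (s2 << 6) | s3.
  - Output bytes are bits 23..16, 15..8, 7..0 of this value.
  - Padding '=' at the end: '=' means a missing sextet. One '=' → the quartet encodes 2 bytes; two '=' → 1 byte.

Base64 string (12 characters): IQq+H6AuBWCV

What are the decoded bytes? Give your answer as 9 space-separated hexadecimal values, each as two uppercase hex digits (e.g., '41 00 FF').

Answer: 21 0A BE 1F A0 2E 05 60 95

Derivation:
After char 0 ('I'=8): chars_in_quartet=1 acc=0x8 bytes_emitted=0
After char 1 ('Q'=16): chars_in_quartet=2 acc=0x210 bytes_emitted=0
After char 2 ('q'=42): chars_in_quartet=3 acc=0x842A bytes_emitted=0
After char 3 ('+'=62): chars_in_quartet=4 acc=0x210ABE -> emit 21 0A BE, reset; bytes_emitted=3
After char 4 ('H'=7): chars_in_quartet=1 acc=0x7 bytes_emitted=3
After char 5 ('6'=58): chars_in_quartet=2 acc=0x1FA bytes_emitted=3
After char 6 ('A'=0): chars_in_quartet=3 acc=0x7E80 bytes_emitted=3
After char 7 ('u'=46): chars_in_quartet=4 acc=0x1FA02E -> emit 1F A0 2E, reset; bytes_emitted=6
After char 8 ('B'=1): chars_in_quartet=1 acc=0x1 bytes_emitted=6
After char 9 ('W'=22): chars_in_quartet=2 acc=0x56 bytes_emitted=6
After char 10 ('C'=2): chars_in_quartet=3 acc=0x1582 bytes_emitted=6
After char 11 ('V'=21): chars_in_quartet=4 acc=0x56095 -> emit 05 60 95, reset; bytes_emitted=9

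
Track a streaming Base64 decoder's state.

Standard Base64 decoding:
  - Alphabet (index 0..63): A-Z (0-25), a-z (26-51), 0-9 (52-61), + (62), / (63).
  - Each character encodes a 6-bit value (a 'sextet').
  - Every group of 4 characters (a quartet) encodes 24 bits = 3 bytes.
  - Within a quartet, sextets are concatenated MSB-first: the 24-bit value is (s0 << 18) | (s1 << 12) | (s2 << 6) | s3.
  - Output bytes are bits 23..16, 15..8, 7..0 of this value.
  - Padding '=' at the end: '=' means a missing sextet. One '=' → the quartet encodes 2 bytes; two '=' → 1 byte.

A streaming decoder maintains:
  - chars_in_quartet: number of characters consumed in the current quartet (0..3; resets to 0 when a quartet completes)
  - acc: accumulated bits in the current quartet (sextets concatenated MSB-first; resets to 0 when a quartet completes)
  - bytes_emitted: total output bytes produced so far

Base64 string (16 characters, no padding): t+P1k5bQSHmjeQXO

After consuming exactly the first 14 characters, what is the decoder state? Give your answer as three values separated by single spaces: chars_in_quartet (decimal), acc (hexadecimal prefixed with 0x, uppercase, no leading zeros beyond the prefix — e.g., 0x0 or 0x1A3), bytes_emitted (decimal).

Answer: 2 0x790 9

Derivation:
After char 0 ('t'=45): chars_in_quartet=1 acc=0x2D bytes_emitted=0
After char 1 ('+'=62): chars_in_quartet=2 acc=0xB7E bytes_emitted=0
After char 2 ('P'=15): chars_in_quartet=3 acc=0x2DF8F bytes_emitted=0
After char 3 ('1'=53): chars_in_quartet=4 acc=0xB7E3F5 -> emit B7 E3 F5, reset; bytes_emitted=3
After char 4 ('k'=36): chars_in_quartet=1 acc=0x24 bytes_emitted=3
After char 5 ('5'=57): chars_in_quartet=2 acc=0x939 bytes_emitted=3
After char 6 ('b'=27): chars_in_quartet=3 acc=0x24E5B bytes_emitted=3
After char 7 ('Q'=16): chars_in_quartet=4 acc=0x9396D0 -> emit 93 96 D0, reset; bytes_emitted=6
After char 8 ('S'=18): chars_in_quartet=1 acc=0x12 bytes_emitted=6
After char 9 ('H'=7): chars_in_quartet=2 acc=0x487 bytes_emitted=6
After char 10 ('m'=38): chars_in_quartet=3 acc=0x121E6 bytes_emitted=6
After char 11 ('j'=35): chars_in_quartet=4 acc=0x4879A3 -> emit 48 79 A3, reset; bytes_emitted=9
After char 12 ('e'=30): chars_in_quartet=1 acc=0x1E bytes_emitted=9
After char 13 ('Q'=16): chars_in_quartet=2 acc=0x790 bytes_emitted=9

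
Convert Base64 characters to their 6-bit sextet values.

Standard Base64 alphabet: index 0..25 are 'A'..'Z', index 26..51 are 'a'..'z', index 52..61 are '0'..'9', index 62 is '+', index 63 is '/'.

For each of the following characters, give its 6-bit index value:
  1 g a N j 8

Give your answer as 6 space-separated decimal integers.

Answer: 53 32 26 13 35 60

Derivation:
'1': 0..9 range, 52 + ord('1') − ord('0') = 53
'g': a..z range, 26 + ord('g') − ord('a') = 32
'a': a..z range, 26 + ord('a') − ord('a') = 26
'N': A..Z range, ord('N') − ord('A') = 13
'j': a..z range, 26 + ord('j') − ord('a') = 35
'8': 0..9 range, 52 + ord('8') − ord('0') = 60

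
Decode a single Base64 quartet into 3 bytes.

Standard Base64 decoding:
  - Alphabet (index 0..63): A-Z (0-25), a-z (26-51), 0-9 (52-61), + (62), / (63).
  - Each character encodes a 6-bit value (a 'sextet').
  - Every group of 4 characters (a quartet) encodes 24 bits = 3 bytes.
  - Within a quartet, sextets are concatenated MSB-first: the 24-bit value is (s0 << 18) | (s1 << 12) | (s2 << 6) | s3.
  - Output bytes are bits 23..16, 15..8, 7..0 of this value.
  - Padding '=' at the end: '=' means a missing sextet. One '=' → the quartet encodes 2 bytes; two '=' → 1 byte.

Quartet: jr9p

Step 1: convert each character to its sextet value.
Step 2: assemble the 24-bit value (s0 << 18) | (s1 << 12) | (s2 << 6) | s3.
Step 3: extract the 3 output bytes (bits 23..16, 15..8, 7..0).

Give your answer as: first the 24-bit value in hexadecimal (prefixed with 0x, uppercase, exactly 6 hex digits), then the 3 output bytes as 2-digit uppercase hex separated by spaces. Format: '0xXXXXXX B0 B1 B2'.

Answer: 0x8EBF69 8E BF 69

Derivation:
Sextets: j=35, r=43, 9=61, p=41
24-bit: (35<<18) | (43<<12) | (61<<6) | 41
      = 0x8C0000 | 0x02B000 | 0x000F40 | 0x000029
      = 0x8EBF69
Bytes: (v>>16)&0xFF=8E, (v>>8)&0xFF=BF, v&0xFF=69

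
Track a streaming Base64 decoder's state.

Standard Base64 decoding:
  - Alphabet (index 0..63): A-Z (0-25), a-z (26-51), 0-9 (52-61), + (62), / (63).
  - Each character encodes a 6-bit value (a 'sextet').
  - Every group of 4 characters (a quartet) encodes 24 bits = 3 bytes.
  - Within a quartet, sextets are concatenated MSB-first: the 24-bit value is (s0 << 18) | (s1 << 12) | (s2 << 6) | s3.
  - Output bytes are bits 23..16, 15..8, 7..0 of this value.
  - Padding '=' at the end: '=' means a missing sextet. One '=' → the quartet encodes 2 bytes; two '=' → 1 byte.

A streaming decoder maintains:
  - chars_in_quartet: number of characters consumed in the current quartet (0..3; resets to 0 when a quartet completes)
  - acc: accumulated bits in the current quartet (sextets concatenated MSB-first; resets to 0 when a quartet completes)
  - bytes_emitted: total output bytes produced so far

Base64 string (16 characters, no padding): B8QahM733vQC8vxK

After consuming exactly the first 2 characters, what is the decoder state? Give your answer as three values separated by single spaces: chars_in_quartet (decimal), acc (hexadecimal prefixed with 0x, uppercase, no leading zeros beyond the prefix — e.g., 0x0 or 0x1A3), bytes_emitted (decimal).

Answer: 2 0x7C 0

Derivation:
After char 0 ('B'=1): chars_in_quartet=1 acc=0x1 bytes_emitted=0
After char 1 ('8'=60): chars_in_quartet=2 acc=0x7C bytes_emitted=0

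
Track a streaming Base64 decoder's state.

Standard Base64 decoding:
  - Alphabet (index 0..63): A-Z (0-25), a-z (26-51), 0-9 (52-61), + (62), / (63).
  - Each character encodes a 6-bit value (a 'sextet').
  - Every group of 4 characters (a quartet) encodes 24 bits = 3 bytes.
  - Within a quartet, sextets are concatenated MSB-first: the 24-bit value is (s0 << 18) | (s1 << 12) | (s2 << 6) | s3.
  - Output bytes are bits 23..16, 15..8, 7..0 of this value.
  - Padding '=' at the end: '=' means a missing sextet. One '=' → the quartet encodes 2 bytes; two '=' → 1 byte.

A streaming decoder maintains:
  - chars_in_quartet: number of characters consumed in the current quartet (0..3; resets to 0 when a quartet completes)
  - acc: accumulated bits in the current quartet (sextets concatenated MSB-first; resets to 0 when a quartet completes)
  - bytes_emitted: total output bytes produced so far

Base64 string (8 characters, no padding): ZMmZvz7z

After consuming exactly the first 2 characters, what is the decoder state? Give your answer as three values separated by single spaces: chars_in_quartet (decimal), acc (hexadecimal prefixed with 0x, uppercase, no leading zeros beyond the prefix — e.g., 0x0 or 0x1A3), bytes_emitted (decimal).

After char 0 ('Z'=25): chars_in_quartet=1 acc=0x19 bytes_emitted=0
After char 1 ('M'=12): chars_in_quartet=2 acc=0x64C bytes_emitted=0

Answer: 2 0x64C 0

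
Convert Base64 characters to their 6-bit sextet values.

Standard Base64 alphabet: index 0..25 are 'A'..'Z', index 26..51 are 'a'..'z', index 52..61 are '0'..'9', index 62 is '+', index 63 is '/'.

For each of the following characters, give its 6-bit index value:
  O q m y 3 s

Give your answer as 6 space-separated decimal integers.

Answer: 14 42 38 50 55 44

Derivation:
'O': A..Z range, ord('O') − ord('A') = 14
'q': a..z range, 26 + ord('q') − ord('a') = 42
'm': a..z range, 26 + ord('m') − ord('a') = 38
'y': a..z range, 26 + ord('y') − ord('a') = 50
'3': 0..9 range, 52 + ord('3') − ord('0') = 55
's': a..z range, 26 + ord('s') − ord('a') = 44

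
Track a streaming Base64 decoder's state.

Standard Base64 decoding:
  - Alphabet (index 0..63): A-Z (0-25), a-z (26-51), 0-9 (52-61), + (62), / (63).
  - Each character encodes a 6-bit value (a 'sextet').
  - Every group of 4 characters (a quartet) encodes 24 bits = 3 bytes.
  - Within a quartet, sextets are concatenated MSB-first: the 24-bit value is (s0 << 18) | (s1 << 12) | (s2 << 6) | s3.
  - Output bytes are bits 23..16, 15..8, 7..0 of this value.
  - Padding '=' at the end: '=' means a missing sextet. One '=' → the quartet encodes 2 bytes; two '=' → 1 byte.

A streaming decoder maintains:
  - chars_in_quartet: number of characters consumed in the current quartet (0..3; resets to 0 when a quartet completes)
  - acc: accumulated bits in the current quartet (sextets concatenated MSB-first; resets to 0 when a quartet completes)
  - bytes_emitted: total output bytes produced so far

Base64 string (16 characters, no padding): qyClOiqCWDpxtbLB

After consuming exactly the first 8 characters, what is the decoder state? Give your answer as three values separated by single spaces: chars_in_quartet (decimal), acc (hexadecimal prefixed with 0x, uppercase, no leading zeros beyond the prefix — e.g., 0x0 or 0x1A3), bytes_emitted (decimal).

Answer: 0 0x0 6

Derivation:
After char 0 ('q'=42): chars_in_quartet=1 acc=0x2A bytes_emitted=0
After char 1 ('y'=50): chars_in_quartet=2 acc=0xAB2 bytes_emitted=0
After char 2 ('C'=2): chars_in_quartet=3 acc=0x2AC82 bytes_emitted=0
After char 3 ('l'=37): chars_in_quartet=4 acc=0xAB20A5 -> emit AB 20 A5, reset; bytes_emitted=3
After char 4 ('O'=14): chars_in_quartet=1 acc=0xE bytes_emitted=3
After char 5 ('i'=34): chars_in_quartet=2 acc=0x3A2 bytes_emitted=3
After char 6 ('q'=42): chars_in_quartet=3 acc=0xE8AA bytes_emitted=3
After char 7 ('C'=2): chars_in_quartet=4 acc=0x3A2A82 -> emit 3A 2A 82, reset; bytes_emitted=6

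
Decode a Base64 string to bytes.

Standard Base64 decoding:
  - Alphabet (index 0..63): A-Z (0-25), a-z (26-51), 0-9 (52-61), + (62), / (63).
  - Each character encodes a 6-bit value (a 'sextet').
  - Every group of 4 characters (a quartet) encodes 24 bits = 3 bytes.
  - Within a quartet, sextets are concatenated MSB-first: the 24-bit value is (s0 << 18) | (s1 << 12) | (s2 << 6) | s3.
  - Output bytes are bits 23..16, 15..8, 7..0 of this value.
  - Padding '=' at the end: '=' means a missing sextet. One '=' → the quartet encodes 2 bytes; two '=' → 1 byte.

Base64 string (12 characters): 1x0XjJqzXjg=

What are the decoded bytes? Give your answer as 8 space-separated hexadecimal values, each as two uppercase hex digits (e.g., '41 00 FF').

After char 0 ('1'=53): chars_in_quartet=1 acc=0x35 bytes_emitted=0
After char 1 ('x'=49): chars_in_quartet=2 acc=0xD71 bytes_emitted=0
After char 2 ('0'=52): chars_in_quartet=3 acc=0x35C74 bytes_emitted=0
After char 3 ('X'=23): chars_in_quartet=4 acc=0xD71D17 -> emit D7 1D 17, reset; bytes_emitted=3
After char 4 ('j'=35): chars_in_quartet=1 acc=0x23 bytes_emitted=3
After char 5 ('J'=9): chars_in_quartet=2 acc=0x8C9 bytes_emitted=3
After char 6 ('q'=42): chars_in_quartet=3 acc=0x2326A bytes_emitted=3
After char 7 ('z'=51): chars_in_quartet=4 acc=0x8C9AB3 -> emit 8C 9A B3, reset; bytes_emitted=6
After char 8 ('X'=23): chars_in_quartet=1 acc=0x17 bytes_emitted=6
After char 9 ('j'=35): chars_in_quartet=2 acc=0x5E3 bytes_emitted=6
After char 10 ('g'=32): chars_in_quartet=3 acc=0x178E0 bytes_emitted=6
Padding '=': partial quartet acc=0x178E0 -> emit 5E 38; bytes_emitted=8

Answer: D7 1D 17 8C 9A B3 5E 38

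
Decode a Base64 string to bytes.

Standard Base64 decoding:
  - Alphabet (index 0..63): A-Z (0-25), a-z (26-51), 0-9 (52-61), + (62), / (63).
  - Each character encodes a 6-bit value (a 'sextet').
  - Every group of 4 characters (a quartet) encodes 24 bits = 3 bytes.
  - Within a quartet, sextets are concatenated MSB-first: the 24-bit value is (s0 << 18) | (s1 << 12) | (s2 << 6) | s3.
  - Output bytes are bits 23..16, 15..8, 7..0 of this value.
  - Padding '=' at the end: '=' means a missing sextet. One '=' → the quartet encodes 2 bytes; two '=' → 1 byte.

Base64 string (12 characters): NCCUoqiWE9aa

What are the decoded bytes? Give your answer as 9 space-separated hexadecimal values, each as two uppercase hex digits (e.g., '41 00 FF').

After char 0 ('N'=13): chars_in_quartet=1 acc=0xD bytes_emitted=0
After char 1 ('C'=2): chars_in_quartet=2 acc=0x342 bytes_emitted=0
After char 2 ('C'=2): chars_in_quartet=3 acc=0xD082 bytes_emitted=0
After char 3 ('U'=20): chars_in_quartet=4 acc=0x342094 -> emit 34 20 94, reset; bytes_emitted=3
After char 4 ('o'=40): chars_in_quartet=1 acc=0x28 bytes_emitted=3
After char 5 ('q'=42): chars_in_quartet=2 acc=0xA2A bytes_emitted=3
After char 6 ('i'=34): chars_in_quartet=3 acc=0x28AA2 bytes_emitted=3
After char 7 ('W'=22): chars_in_quartet=4 acc=0xA2A896 -> emit A2 A8 96, reset; bytes_emitted=6
After char 8 ('E'=4): chars_in_quartet=1 acc=0x4 bytes_emitted=6
After char 9 ('9'=61): chars_in_quartet=2 acc=0x13D bytes_emitted=6
After char 10 ('a'=26): chars_in_quartet=3 acc=0x4F5A bytes_emitted=6
After char 11 ('a'=26): chars_in_quartet=4 acc=0x13D69A -> emit 13 D6 9A, reset; bytes_emitted=9

Answer: 34 20 94 A2 A8 96 13 D6 9A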